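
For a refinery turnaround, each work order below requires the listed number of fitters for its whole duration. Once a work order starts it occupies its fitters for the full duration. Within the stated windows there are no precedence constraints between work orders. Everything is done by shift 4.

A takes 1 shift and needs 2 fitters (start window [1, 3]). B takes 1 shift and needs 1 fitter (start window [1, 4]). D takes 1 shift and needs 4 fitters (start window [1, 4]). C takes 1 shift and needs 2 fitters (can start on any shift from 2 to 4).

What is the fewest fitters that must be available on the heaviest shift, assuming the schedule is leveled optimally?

Early-start (A@1, B@1, D@1, C@2) gives peak 7: s1:7  s2:2  s3:0  s4:0.
Shift D→2, C→3.
Schedule A@1, B@1, D@2, C@3: s1:3  s2:4  s3:2  s4:0 — peak 4.

4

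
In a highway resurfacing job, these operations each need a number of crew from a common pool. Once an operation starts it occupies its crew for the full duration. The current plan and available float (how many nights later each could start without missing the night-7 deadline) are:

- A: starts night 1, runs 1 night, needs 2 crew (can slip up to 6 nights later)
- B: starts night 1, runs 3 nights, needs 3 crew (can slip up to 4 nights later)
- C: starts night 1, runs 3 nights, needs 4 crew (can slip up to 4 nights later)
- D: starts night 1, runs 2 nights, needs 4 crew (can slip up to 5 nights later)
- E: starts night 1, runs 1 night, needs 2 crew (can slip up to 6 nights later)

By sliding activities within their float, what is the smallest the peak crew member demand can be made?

7

Early-start (A@1, B@1, C@1, D@1, E@1) gives peak 15: n1:15  n2:11  n3:7  n4:0  n5:0  n6:0  n7:0.
Shift C→2, D→5.
Schedule A@1, B@1, C@2, D@5, E@1: n1:7  n2:7  n3:7  n4:4  n5:4  n6:4  n7:0 — peak 7.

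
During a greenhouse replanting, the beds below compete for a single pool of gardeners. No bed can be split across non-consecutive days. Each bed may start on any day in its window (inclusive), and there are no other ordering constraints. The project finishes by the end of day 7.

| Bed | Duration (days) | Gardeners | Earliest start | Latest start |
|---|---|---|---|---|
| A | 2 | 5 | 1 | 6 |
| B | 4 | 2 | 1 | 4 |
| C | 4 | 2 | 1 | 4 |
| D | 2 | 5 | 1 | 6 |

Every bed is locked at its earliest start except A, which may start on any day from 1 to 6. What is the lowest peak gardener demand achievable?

A@1: d1:14  d2:14  d3:4  d4:4  d5:0  d6:0  d7:0 → peak 14
A@2: d1:9  d2:14  d3:9  d4:4  d5:0  d6:0  d7:0 → peak 14
A@3: d1:9  d2:9  d3:9  d4:9  d5:0  d6:0  d7:0 → peak 9
A@4: d1:9  d2:9  d3:4  d4:9  d5:5  d6:0  d7:0 → peak 9
A@5: d1:9  d2:9  d3:4  d4:4  d5:5  d6:5  d7:0 → peak 9
A@6: d1:9  d2:9  d3:4  d4:4  d5:0  d6:5  d7:5 → peak 9
Best is A@3, peak 9.

9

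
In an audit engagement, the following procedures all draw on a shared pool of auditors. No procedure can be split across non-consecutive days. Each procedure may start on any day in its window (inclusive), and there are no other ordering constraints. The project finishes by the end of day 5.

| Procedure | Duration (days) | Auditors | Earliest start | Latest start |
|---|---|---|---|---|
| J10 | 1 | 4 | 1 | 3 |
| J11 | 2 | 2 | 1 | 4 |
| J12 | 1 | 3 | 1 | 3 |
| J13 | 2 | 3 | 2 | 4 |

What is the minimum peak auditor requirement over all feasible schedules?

5

Early-start (J10@1, J11@1, J12@1, J13@2) gives peak 9: d1:9  d2:5  d3:3  d4:0  d5:0.
Shift J11→2, J12→2, J13→3.
Schedule J10@1, J11@2, J12@2, J13@3: d1:4  d2:5  d3:5  d4:3  d5:0 — peak 5.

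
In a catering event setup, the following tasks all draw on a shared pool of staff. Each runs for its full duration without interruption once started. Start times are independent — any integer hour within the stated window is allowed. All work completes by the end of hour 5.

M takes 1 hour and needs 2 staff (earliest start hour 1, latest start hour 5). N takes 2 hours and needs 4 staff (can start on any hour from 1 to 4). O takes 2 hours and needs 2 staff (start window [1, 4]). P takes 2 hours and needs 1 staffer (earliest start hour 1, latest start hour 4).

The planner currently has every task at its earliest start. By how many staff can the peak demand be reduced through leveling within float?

Early-start peak: h1:9  h2:7  h3:0  h4:0  h5:0 ⇒ 9.
Leveled (M@1, N@2, O@4, P@4): h1:2  h2:4  h3:4  h4:3  h5:3 ⇒ 4.
Reduction 9 − 4 = 5.

5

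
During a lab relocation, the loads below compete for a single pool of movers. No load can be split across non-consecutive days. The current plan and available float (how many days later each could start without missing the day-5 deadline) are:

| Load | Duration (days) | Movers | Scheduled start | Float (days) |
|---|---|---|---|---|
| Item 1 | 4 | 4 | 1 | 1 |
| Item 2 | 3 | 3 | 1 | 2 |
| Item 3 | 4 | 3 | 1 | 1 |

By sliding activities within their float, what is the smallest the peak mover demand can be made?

10

Schedule Item 1@1, Item 2@1, Item 3@1: d1:10  d2:10  d3:10  d4:7  d5:0 — peak 10.
No arrangement of the 12 feasible schedules does better.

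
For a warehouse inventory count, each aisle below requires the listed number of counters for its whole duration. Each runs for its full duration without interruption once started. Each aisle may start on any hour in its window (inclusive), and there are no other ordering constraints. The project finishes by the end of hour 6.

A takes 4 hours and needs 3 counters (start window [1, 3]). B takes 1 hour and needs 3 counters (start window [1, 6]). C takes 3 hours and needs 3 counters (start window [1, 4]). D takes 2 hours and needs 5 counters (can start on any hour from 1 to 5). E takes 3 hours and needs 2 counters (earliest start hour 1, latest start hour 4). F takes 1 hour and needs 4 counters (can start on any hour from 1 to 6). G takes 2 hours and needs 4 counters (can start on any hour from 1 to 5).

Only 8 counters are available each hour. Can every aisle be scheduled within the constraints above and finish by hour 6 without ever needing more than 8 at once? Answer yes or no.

no

Total counter-hours = 52; over 6 hours the average is 52/6 > 8, so some hour must exceed 8.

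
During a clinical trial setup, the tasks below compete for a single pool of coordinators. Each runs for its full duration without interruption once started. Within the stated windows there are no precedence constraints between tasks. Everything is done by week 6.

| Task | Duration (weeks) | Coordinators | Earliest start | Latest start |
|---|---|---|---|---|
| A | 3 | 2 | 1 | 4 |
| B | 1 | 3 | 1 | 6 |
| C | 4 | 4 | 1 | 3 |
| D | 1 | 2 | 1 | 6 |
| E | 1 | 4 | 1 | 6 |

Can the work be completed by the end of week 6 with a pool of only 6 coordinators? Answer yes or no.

yes

Schedule A@1, B@1, C@2, D@4, E@6: w1:5  w2:6  w3:6  w4:6  w5:4  w6:4 — peak 6 ≤ 6.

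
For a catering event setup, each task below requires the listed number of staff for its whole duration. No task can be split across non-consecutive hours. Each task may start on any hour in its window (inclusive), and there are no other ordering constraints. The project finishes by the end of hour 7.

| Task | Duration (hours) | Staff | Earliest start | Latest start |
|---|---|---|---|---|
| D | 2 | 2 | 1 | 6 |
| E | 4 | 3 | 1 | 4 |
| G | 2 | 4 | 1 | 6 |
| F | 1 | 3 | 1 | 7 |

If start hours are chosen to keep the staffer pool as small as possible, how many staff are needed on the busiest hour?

5

Early-start (D@1, E@1, G@1, F@1) gives peak 12: h1:12  h2:9  h3:3  h4:3  h5:0  h6:0  h7:0.
Shift G→5, F→7.
Schedule D@1, E@1, G@5, F@7: h1:5  h2:5  h3:3  h4:3  h5:4  h6:4  h7:3 — peak 5.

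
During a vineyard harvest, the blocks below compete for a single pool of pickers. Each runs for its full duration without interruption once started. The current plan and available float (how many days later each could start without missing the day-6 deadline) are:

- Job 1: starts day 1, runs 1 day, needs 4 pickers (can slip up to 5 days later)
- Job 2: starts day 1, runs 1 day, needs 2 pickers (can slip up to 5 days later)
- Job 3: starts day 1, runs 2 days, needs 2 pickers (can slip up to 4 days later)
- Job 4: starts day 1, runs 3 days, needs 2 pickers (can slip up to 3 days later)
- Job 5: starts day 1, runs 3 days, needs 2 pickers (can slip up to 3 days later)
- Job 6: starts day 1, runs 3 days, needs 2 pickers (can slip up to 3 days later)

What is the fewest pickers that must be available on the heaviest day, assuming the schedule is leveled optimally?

6

Early-start (Job 1@1, Job 2@1, Job 3@1, Job 4@1, Job 5@1, Job 6@1) gives peak 14: d1:14  d2:8  d3:6  d4:0  d5:0  d6:0.
Shift Job 3→2, Job 4→2, Job 5→2, Job 6→4.
Schedule Job 1@1, Job 2@1, Job 3@2, Job 4@2, Job 5@2, Job 6@4: d1:6  d2:6  d3:6  d4:6  d5:2  d6:2 — peak 6.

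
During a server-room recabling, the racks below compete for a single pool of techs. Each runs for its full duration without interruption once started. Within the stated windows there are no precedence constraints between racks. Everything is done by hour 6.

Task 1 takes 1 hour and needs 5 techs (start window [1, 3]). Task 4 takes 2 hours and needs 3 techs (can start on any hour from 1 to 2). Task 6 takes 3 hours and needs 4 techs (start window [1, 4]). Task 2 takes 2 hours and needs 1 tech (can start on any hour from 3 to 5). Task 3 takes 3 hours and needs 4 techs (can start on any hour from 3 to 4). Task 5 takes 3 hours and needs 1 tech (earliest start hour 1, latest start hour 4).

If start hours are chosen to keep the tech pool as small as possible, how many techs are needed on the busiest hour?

Early-start (Task 1@1, Task 4@1, Task 6@1, Task 2@3, Task 3@3, Task 5@1) gives peak 13: h1:13  h2:8  h3:10  h4:5  h5:4  h6:0.
Shift Task 4→2, Task 6→2, Task 2→5, Task 3→4.
Schedule Task 1@1, Task 4@2, Task 6@2, Task 2@5, Task 3@4, Task 5@1: h1:6  h2:8  h3:8  h4:8  h5:5  h6:5 — peak 8.

8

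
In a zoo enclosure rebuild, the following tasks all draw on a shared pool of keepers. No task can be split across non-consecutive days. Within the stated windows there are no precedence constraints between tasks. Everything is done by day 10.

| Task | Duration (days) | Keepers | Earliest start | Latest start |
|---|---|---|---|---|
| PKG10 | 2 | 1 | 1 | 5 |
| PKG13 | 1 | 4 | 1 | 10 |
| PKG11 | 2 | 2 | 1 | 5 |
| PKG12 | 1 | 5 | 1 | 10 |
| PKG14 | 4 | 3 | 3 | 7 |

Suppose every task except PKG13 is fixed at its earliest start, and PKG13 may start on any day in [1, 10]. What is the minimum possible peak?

PKG13@1: d1:12  d2:3  d3:3  d4:3  d5:3  d6:3  d7:0  d8:0  d9:0  d10:0 → peak 12
PKG13@2: d1:8  d2:7  d3:3  d4:3  d5:3  d6:3  d7:0  d8:0  d9:0  d10:0 → peak 8
PKG13@3: d1:8  d2:3  d3:7  d4:3  d5:3  d6:3  d7:0  d8:0  d9:0  d10:0 → peak 8
PKG13@4: d1:8  d2:3  d3:3  d4:7  d5:3  d6:3  d7:0  d8:0  d9:0  d10:0 → peak 8
PKG13@5: d1:8  d2:3  d3:3  d4:3  d5:7  d6:3  d7:0  d8:0  d9:0  d10:0 → peak 8
PKG13@6: d1:8  d2:3  d3:3  d4:3  d5:3  d6:7  d7:0  d8:0  d9:0  d10:0 → peak 8
PKG13@7: d1:8  d2:3  d3:3  d4:3  d5:3  d6:3  d7:4  d8:0  d9:0  d10:0 → peak 8
PKG13@8: d1:8  d2:3  d3:3  d4:3  d5:3  d6:3  d7:0  d8:4  d9:0  d10:0 → peak 8
PKG13@9: d1:8  d2:3  d3:3  d4:3  d5:3  d6:3  d7:0  d8:0  d9:4  d10:0 → peak 8
PKG13@10: d1:8  d2:3  d3:3  d4:3  d5:3  d6:3  d7:0  d8:0  d9:0  d10:4 → peak 8
Best is PKG13@2, peak 8.

8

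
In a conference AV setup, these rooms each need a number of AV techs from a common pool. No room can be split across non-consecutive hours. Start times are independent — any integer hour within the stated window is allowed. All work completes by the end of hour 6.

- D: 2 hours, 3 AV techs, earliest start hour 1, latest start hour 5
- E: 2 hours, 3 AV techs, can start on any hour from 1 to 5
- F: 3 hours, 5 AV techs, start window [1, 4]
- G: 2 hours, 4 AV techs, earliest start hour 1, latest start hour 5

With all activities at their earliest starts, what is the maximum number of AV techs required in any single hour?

15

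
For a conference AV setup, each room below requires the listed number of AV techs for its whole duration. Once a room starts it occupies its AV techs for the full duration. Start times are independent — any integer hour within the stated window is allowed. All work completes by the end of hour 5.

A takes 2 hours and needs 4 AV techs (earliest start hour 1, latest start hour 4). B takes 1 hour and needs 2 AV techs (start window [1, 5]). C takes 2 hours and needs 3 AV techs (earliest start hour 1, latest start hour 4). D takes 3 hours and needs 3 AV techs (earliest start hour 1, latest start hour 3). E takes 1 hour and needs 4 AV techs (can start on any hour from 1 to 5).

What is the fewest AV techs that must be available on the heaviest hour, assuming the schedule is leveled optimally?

7

Early-start (A@1, B@1, C@1, D@1, E@1) gives peak 16: h1:16  h2:10  h3:3  h4:0  h5:0.
Shift C→2, D→3, E→4.
Schedule A@1, B@1, C@2, D@3, E@4: h1:6  h2:7  h3:6  h4:7  h5:3 — peak 7.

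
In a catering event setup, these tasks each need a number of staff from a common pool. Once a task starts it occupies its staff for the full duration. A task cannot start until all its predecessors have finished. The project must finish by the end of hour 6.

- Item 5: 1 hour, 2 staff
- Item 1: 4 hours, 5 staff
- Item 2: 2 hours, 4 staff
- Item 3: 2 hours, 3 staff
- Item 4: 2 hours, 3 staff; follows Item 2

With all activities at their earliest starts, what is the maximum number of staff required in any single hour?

Early-start schedule: Item 5@1, Item 1@1, Item 2@1, Item 3@1, Item 4@3.
Load per hour: hour 1: 14, hour 2: 12, hour 3: 8, hour 4: 8, hour 5: 0, hour 6: 0.
Peak is 14.

14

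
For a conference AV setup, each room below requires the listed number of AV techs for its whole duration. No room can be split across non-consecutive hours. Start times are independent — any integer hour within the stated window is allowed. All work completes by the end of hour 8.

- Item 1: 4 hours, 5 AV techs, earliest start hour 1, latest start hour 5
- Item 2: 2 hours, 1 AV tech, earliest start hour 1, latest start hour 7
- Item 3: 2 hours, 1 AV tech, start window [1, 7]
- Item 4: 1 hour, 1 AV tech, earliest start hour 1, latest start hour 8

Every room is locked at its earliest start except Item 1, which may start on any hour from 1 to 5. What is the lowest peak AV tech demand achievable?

5

Item 1@1: h1:8  h2:7  h3:5  h4:5  h5:0  h6:0  h7:0  h8:0 → peak 8
Item 1@2: h1:3  h2:7  h3:5  h4:5  h5:5  h6:0  h7:0  h8:0 → peak 7
Item 1@3: h1:3  h2:2  h3:5  h4:5  h5:5  h6:5  h7:0  h8:0 → peak 5
Item 1@4: h1:3  h2:2  h3:0  h4:5  h5:5  h6:5  h7:5  h8:0 → peak 5
Item 1@5: h1:3  h2:2  h3:0  h4:0  h5:5  h6:5  h7:5  h8:5 → peak 5
Best is Item 1@3, peak 5.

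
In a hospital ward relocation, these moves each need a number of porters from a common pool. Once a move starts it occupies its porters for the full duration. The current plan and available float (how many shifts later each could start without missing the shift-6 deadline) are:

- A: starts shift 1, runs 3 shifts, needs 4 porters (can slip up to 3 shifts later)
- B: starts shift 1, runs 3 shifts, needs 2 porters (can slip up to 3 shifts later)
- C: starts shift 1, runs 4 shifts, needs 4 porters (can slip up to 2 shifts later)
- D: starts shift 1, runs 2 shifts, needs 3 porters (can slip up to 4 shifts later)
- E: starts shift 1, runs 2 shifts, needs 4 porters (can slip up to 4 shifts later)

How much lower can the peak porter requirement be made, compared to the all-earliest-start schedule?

8

Early-start peak: s1:17  s2:17  s3:10  s4:4  s5:0  s6:0 ⇒ 17.
Leveled (A@1, B@4, C@1, D@4, E@5): s1:8  s2:8  s3:8  s4:9  s5:9  s6:6 ⇒ 9.
Reduction 17 − 9 = 8.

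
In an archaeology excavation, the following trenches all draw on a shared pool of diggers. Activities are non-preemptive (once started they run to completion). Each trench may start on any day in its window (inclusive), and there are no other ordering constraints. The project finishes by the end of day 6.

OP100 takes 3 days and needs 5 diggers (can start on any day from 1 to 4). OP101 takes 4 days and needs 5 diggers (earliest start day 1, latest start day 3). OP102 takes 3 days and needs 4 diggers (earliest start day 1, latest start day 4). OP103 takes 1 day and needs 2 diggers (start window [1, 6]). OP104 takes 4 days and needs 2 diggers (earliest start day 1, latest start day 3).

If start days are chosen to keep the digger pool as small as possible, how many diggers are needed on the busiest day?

12

Early-start (OP100@1, OP101@1, OP102@1, OP103@1, OP104@1) gives peak 18: d1:18  d2:16  d3:16  d4:7  d5:0  d6:0.
Shift OP102→4, OP104→2.
Schedule OP100@1, OP101@1, OP102@4, OP103@1, OP104@2: d1:12  d2:12  d3:12  d4:11  d5:6  d6:4 — peak 12.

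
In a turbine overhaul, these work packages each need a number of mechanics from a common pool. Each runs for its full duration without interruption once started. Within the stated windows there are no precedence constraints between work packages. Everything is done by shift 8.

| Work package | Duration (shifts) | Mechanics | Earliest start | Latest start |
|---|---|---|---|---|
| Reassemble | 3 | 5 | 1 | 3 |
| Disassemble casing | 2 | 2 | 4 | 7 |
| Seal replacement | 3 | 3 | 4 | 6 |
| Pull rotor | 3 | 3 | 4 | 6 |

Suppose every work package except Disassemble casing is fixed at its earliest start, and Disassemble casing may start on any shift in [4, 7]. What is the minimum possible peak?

6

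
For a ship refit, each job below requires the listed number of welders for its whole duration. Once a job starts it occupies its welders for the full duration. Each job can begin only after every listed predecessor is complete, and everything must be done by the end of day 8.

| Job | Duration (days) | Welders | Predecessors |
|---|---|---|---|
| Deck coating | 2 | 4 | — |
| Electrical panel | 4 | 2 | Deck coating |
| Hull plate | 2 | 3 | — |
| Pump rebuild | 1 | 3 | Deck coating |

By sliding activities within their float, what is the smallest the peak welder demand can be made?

Early-start (Deck coating@1, Electrical panel@3, Hull plate@1, Pump rebuild@3) gives peak 7: d1:7  d2:7  d3:5  d4:2  d5:2  d6:2  d7:0  d8:0.
Shift Hull plate→3, Pump rebuild→5.
Schedule Deck coating@1, Electrical panel@3, Hull plate@3, Pump rebuild@5: d1:4  d2:4  d3:5  d4:5  d5:5  d6:2  d7:0  d8:0 — peak 5.

5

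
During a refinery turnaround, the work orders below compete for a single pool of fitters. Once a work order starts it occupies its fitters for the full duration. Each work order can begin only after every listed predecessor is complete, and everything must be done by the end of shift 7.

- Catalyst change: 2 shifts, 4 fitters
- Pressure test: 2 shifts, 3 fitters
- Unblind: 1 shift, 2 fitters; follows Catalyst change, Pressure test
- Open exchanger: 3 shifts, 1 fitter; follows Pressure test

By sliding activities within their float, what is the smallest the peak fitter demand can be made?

4

Early-start (Catalyst change@1, Pressure test@1, Unblind@3, Open exchanger@3) gives peak 7: s1:7  s2:7  s3:3  s4:1  s5:1  s6:0  s7:0.
Shift Pressure test→3, Unblind→5, Open exchanger→5.
Schedule Catalyst change@1, Pressure test@3, Unblind@5, Open exchanger@5: s1:4  s2:4  s3:3  s4:3  s5:3  s6:1  s7:1 — peak 4.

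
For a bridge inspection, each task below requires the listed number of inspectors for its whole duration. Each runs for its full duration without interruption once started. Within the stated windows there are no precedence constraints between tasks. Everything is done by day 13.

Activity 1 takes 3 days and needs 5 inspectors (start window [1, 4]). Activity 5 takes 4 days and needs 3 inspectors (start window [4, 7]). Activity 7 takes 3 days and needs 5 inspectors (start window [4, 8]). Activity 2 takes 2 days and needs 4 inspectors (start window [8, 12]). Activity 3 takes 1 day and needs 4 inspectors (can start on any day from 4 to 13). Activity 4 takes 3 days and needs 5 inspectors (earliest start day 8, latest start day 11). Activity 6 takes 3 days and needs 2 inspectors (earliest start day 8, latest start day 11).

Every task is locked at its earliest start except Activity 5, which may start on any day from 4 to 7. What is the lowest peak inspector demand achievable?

Activity 5@4: d1:5  d2:5  d3:5  d4:12  d5:8  d6:8  d7:3  d8:11  d9:11  d10:7  d11:0  d12:0  d13:0 → peak 12
Activity 5@5: d1:5  d2:5  d3:5  d4:9  d5:8  d6:8  d7:3  d8:14  d9:11  d10:7  d11:0  d12:0  d13:0 → peak 14
Activity 5@6: d1:5  d2:5  d3:5  d4:9  d5:5  d6:8  d7:3  d8:14  d9:14  d10:7  d11:0  d12:0  d13:0 → peak 14
Activity 5@7: d1:5  d2:5  d3:5  d4:9  d5:5  d6:5  d7:3  d8:14  d9:14  d10:10  d11:0  d12:0  d13:0 → peak 14
Best is Activity 5@4, peak 12.

12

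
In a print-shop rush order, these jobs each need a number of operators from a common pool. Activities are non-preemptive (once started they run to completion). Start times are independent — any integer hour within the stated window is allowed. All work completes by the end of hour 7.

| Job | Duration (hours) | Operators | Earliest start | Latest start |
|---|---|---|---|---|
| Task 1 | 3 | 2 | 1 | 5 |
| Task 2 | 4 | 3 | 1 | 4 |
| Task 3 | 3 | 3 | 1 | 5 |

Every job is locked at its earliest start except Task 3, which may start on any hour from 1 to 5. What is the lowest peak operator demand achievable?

5

Task 3@1: h1:8  h2:8  h3:8  h4:3  h5:0  h6:0  h7:0 → peak 8
Task 3@2: h1:5  h2:8  h3:8  h4:6  h5:0  h6:0  h7:0 → peak 8
Task 3@3: h1:5  h2:5  h3:8  h4:6  h5:3  h6:0  h7:0 → peak 8
Task 3@4: h1:5  h2:5  h3:5  h4:6  h5:3  h6:3  h7:0 → peak 6
Task 3@5: h1:5  h2:5  h3:5  h4:3  h5:3  h6:3  h7:3 → peak 5
Best is Task 3@5, peak 5.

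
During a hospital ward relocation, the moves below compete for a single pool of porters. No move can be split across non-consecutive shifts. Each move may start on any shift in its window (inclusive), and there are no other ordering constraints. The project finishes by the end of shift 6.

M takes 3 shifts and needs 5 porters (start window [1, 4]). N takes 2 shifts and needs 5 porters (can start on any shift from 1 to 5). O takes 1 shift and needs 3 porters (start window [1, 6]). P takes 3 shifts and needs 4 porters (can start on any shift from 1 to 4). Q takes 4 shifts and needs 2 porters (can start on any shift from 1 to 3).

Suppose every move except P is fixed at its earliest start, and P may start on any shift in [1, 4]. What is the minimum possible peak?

P@1: s1:19  s2:16  s3:11  s4:2  s5:0  s6:0 → peak 19
P@2: s1:15  s2:16  s3:11  s4:6  s5:0  s6:0 → peak 16
P@3: s1:15  s2:12  s3:11  s4:6  s5:4  s6:0 → peak 15
P@4: s1:15  s2:12  s3:7  s4:6  s5:4  s6:4 → peak 15
Best is P@3, peak 15.

15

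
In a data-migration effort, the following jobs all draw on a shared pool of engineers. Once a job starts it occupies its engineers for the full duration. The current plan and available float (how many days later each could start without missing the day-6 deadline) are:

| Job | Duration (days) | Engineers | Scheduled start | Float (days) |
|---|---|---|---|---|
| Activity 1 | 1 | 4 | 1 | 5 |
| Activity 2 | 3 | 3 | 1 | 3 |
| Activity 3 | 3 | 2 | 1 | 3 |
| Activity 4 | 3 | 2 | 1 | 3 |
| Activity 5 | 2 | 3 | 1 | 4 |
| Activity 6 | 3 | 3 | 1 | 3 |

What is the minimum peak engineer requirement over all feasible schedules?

7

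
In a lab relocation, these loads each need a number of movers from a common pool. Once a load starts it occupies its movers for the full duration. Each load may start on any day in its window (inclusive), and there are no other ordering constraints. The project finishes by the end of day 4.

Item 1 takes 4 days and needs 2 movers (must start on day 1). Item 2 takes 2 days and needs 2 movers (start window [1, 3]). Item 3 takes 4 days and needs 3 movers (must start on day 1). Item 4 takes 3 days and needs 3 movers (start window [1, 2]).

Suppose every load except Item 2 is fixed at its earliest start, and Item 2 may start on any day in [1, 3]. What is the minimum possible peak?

Item 2@1: d1:10  d2:10  d3:8  d4:5 → peak 10
Item 2@2: d1:8  d2:10  d3:10  d4:5 → peak 10
Item 2@3: d1:8  d2:8  d3:10  d4:7 → peak 10
Best is Item 2@1, peak 10.

10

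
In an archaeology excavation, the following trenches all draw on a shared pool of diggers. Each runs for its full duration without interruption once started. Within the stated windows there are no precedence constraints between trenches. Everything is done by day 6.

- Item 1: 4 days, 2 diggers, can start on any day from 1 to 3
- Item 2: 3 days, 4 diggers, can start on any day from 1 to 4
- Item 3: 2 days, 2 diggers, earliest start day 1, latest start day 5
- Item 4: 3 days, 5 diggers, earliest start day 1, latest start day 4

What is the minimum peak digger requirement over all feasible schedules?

Early-start (Item 1@1, Item 2@1, Item 3@1, Item 4@1) gives peak 13: d1:13  d2:13  d3:11  d4:2  d5:0  d6:0.
Shift Item 3→5, Item 4→4.
Schedule Item 1@1, Item 2@1, Item 3@5, Item 4@4: d1:6  d2:6  d3:6  d4:7  d5:7  d6:7 — peak 7.
Total digger-days = 39 over 6 days ⇒ peak ≥ ⌈39/6⌉ = 7, so 7 is optimal.

7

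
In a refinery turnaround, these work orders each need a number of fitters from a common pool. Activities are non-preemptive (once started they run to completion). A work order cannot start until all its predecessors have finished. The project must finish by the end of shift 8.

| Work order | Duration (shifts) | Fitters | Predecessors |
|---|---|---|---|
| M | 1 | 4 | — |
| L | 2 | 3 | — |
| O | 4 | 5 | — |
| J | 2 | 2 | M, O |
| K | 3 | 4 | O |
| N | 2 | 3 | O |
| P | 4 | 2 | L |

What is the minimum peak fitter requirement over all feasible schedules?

9

Early-start (M@1, L@1, O@1, J@5, K@5, N@5, P@3) gives peak 12: s1:12  s2:8  s3:7  s4:7  s5:11  s6:11  s7:4  s8:0.
Shift O→2, J→6, K→6, N→7.
Schedule M@1, L@1, O@2, J@6, K@6, N@7, P@3: s1:7  s2:8  s3:7  s4:7  s5:7  s6:8  s7:9  s8:7 — peak 9.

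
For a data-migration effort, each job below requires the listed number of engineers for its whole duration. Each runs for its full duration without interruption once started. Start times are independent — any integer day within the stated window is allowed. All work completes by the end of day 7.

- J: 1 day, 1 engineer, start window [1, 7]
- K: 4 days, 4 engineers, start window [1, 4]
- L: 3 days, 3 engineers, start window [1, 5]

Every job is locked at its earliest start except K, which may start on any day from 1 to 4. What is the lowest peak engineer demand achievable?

K@1: d1:8  d2:7  d3:7  d4:4  d5:0  d6:0  d7:0 → peak 8
K@2: d1:4  d2:7  d3:7  d4:4  d5:4  d6:0  d7:0 → peak 7
K@3: d1:4  d2:3  d3:7  d4:4  d5:4  d6:4  d7:0 → peak 7
K@4: d1:4  d2:3  d3:3  d4:4  d5:4  d6:4  d7:4 → peak 4
Best is K@4, peak 4.

4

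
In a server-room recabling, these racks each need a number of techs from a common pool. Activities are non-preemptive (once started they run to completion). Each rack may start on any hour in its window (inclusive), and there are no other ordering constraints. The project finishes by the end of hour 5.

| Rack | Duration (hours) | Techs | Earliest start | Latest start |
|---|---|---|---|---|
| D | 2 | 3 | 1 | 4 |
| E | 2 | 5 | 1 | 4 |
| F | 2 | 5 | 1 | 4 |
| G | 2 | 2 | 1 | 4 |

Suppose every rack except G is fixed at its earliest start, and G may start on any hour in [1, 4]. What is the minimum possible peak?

G@1: h1:15  h2:15  h3:0  h4:0  h5:0 → peak 15
G@2: h1:13  h2:15  h3:2  h4:0  h5:0 → peak 15
G@3: h1:13  h2:13  h3:2  h4:2  h5:0 → peak 13
G@4: h1:13  h2:13  h3:0  h4:2  h5:2 → peak 13
Best is G@3, peak 13.

13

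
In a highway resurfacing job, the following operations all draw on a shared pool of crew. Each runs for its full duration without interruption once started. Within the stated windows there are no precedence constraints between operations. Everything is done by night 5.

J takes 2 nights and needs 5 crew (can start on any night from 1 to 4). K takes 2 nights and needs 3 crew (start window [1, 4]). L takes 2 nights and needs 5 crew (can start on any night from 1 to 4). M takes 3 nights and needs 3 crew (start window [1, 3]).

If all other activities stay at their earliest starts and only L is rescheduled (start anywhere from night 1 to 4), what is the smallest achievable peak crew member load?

11

L@1: n1:16  n2:16  n3:3  n4:0  n5:0 → peak 16
L@2: n1:11  n2:16  n3:8  n4:0  n5:0 → peak 16
L@3: n1:11  n2:11  n3:8  n4:5  n5:0 → peak 11
L@4: n1:11  n2:11  n3:3  n4:5  n5:5 → peak 11
Best is L@3, peak 11.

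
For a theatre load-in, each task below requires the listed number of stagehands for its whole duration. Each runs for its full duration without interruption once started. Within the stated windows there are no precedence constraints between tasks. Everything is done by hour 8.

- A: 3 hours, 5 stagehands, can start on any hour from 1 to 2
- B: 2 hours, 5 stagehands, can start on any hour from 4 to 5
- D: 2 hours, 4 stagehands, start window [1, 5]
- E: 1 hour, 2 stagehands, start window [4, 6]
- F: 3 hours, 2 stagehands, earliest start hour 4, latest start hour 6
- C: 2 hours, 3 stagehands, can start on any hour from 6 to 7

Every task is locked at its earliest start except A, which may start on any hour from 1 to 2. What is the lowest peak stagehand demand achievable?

A@1: h1:9  h2:9  h3:5  h4:9  h5:7  h6:5  h7:3  h8:0 → peak 9
A@2: h1:4  h2:9  h3:5  h4:14  h5:7  h6:5  h7:3  h8:0 → peak 14
Best is A@1, peak 9.

9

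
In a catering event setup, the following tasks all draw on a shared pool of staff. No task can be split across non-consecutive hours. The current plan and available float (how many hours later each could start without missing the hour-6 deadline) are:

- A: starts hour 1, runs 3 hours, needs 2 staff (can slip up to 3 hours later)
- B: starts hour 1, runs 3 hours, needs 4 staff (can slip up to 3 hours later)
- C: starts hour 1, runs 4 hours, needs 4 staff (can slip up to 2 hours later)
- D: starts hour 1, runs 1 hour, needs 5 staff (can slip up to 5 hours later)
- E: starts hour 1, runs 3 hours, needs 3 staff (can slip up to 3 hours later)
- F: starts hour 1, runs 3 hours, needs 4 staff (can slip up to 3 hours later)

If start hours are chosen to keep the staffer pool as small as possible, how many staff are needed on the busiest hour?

11

Early-start (A@1, B@1, C@1, D@1, E@1, F@1) gives peak 22: h1:22  h2:17  h3:17  h4:4  h5:0  h6:0.
Shift C→2, E→4, F→4.
Schedule A@1, B@1, C@2, D@1, E@4, F@4: h1:11  h2:10  h3:10  h4:11  h5:11  h6:7 — peak 11.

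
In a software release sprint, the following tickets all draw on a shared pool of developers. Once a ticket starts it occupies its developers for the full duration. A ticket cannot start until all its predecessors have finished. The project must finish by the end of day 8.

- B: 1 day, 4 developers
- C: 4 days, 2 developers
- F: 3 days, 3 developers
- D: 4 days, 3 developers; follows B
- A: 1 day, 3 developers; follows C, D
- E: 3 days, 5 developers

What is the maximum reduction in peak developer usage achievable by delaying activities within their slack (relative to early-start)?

Early-start peak: d1:14  d2:13  d3:13  d4:5  d5:3  d6:3  d7:0  d8:0 ⇒ 14.
Leveled (B@1, C@1, F@2, D@2, A@6, E@5): d1:6  d2:8  d3:8  d4:8  d5:8  d6:8  d7:5  d8:0 ⇒ 8.
Reduction 14 − 8 = 6.

6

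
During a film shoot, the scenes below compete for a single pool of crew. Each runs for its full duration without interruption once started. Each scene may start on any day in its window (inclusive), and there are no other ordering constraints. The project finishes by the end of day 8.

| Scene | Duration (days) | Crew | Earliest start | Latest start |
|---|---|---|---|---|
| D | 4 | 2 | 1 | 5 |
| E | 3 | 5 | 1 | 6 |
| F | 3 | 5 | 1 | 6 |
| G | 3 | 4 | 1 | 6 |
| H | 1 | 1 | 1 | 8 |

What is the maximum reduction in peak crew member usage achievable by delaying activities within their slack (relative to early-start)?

8

Early-start peak: d1:17  d2:16  d3:16  d4:2  d5:0  d6:0  d7:0  d8:0 ⇒ 17.
Leveled (D@1, E@1, F@4, G@5, H@1): d1:8  d2:7  d3:7  d4:7  d5:9  d6:9  d7:4  d8:0 ⇒ 9.
Reduction 17 − 9 = 8.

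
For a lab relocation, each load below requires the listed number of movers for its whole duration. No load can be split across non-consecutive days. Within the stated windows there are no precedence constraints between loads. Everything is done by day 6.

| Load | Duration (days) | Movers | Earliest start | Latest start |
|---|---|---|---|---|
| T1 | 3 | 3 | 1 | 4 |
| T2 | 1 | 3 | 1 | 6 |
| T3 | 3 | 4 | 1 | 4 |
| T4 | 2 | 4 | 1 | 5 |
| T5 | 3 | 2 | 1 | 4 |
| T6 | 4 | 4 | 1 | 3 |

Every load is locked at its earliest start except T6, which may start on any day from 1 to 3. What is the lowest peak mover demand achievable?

16

T6@1: d1:20  d2:17  d3:13  d4:4  d5:0  d6:0 → peak 20
T6@2: d1:16  d2:17  d3:13  d4:4  d5:4  d6:0 → peak 17
T6@3: d1:16  d2:13  d3:13  d4:4  d5:4  d6:4 → peak 16
Best is T6@3, peak 16.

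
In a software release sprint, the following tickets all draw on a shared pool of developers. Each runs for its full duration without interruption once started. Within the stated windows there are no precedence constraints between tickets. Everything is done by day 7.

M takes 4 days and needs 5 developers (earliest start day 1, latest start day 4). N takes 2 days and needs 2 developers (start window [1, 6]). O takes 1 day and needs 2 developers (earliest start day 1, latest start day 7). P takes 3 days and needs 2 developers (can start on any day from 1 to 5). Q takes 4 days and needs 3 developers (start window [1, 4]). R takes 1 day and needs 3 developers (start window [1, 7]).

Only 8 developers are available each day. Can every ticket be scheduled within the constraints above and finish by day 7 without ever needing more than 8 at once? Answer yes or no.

Schedule M@1, N@1, O@3, P@5, Q@4, R@5: d1:7  d2:7  d3:7  d4:8  d5:8  d6:5  d7:5 — peak 8 ≤ 8.

yes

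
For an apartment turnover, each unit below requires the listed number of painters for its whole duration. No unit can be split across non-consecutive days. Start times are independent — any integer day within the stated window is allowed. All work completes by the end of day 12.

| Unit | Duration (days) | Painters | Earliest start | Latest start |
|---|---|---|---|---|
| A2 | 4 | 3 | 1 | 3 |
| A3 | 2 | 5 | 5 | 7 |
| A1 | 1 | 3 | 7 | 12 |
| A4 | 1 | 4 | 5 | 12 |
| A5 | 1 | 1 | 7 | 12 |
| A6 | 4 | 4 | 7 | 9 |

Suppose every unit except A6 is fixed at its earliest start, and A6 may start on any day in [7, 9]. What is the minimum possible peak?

9

A6@7: d1:3  d2:3  d3:3  d4:3  d5:9  d6:5  d7:8  d8:4  d9:4  d10:4  d11:0  d12:0 → peak 9
A6@8: d1:3  d2:3  d3:3  d4:3  d5:9  d6:5  d7:4  d8:4  d9:4  d10:4  d11:4  d12:0 → peak 9
A6@9: d1:3  d2:3  d3:3  d4:3  d5:9  d6:5  d7:4  d8:0  d9:4  d10:4  d11:4  d12:4 → peak 9
Best is A6@7, peak 9.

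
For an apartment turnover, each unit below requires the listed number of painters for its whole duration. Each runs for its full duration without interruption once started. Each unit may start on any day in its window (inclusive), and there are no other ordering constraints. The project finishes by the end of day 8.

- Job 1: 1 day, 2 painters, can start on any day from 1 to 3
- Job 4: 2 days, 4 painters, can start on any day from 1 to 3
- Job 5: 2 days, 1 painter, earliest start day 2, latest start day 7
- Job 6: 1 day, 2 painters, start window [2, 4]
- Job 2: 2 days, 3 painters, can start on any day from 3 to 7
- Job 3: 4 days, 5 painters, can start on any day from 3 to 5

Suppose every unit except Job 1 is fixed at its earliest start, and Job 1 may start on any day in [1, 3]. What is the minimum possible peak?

9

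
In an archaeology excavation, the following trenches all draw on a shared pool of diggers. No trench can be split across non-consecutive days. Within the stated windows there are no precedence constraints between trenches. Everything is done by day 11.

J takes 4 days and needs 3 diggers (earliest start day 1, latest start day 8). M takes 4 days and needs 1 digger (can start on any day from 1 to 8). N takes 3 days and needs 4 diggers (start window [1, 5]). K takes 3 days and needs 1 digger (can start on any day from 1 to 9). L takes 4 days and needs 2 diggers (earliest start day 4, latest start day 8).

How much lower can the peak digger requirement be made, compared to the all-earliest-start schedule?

5

Early-start peak: d1:9  d2:9  d3:9  d4:6  d5:2  d6:2  d7:2  d8:0  d9:0  d10:0  d11:0 ⇒ 9.
Leveled (J@1, M@1, N@5, K@8, L@8): d1:4  d2:4  d3:4  d4:4  d5:4  d6:4  d7:4  d8:3  d9:3  d10:3  d11:2 ⇒ 4.
Reduction 9 − 4 = 5.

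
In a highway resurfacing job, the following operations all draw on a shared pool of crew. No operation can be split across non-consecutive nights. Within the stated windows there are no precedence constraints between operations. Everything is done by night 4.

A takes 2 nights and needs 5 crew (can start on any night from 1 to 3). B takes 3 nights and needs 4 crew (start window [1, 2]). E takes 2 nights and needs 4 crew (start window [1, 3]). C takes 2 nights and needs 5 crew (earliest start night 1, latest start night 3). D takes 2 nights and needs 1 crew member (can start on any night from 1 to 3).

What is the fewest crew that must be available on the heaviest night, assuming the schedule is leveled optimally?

13

Early-start (A@1, B@1, E@1, C@1, D@1) gives peak 19: n1:19  n2:19  n3:4  n4:0.
Shift C→3, D→3.
Schedule A@1, B@1, E@1, C@3, D@3: n1:13  n2:13  n3:10  n4:6 — peak 13.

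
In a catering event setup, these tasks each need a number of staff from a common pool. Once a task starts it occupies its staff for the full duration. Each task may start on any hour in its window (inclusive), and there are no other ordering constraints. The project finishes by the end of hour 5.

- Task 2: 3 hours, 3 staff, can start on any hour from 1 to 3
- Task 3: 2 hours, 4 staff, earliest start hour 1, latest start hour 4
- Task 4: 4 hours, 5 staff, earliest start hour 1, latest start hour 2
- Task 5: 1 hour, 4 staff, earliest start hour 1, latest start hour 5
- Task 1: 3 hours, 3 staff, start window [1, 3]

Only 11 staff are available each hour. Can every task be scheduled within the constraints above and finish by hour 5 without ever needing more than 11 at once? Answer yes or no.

Schedule Task 2@1, Task 3@4, Task 4@1, Task 5@5, Task 1@1: h1:11  h2:11  h3:11  h4:9  h5:8 — peak 11 ≤ 11.

yes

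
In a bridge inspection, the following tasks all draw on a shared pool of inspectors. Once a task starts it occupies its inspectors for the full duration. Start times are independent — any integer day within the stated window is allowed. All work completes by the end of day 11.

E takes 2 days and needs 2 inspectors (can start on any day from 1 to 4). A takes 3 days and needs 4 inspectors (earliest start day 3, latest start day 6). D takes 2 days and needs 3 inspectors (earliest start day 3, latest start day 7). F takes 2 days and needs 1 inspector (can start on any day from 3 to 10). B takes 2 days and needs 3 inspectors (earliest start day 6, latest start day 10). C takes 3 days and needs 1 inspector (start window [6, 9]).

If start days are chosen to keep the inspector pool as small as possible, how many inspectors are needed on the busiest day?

4

Early-start (E@1, A@3, D@3, F@3, B@6, C@6) gives peak 8: d1:2  d2:2  d3:8  d4:8  d5:4  d6:4  d7:4  d8:1  d9:0  d10:0  d11:0.
Shift D→6, F→6, B→8, C→8.
Schedule E@1, A@3, D@6, F@6, B@8, C@8: d1:2  d2:2  d3:4  d4:4  d5:4  d6:4  d7:4  d8:4  d9:4  d10:1  d11:0 — peak 4.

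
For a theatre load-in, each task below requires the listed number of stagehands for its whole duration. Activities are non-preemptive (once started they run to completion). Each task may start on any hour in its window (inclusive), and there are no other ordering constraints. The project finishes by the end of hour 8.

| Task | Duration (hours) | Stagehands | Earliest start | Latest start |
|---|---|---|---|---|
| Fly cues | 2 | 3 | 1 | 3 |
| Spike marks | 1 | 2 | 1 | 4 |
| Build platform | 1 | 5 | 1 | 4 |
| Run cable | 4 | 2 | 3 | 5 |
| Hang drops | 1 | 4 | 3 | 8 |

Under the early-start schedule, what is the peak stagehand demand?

10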